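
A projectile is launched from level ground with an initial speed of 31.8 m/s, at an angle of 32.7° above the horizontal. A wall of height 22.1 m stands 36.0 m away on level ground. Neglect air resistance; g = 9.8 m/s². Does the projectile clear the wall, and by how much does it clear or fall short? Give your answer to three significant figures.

v_x = 31.8 cos 32.7° = 26.76 m/s; v_y0 = 31.8 sin 32.7° = 17.18 m/s.
Time to reach the wall: t = 36.0 / 26.76 = 1.345 s.
Height at that point: y = 17.18×1.345 − 4.900×1.345² = 14.24 m.
That is 22.1 − 14.24 = 7.86 m below the top of the wall, so the projectile does not clear it.

No — it falls 7.86 m short of clearing the wall.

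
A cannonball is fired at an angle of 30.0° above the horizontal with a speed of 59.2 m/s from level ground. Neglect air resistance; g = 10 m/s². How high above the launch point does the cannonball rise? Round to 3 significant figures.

43.8 m

Vertical component of launch velocity: v_y = 59.2 sin 30.0° = 29.60 m/s.
At the highest point the vertical velocity is zero, so v_y² = 2 g h_max.
h_max = (29.60)² / (2 × 10) = 876.2 / 20.00 = 43.8 m.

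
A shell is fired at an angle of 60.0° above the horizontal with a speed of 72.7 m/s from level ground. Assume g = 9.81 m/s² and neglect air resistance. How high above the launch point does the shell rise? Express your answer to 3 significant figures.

202 m

Vertical component of launch velocity: v_y = 72.7 sin 60.0° = 62.96 m/s.
At the highest point the vertical velocity is zero, so v_y² = 2 g h_max.
h_max = (62.96)² / (2 × 9.81) = 3964 / 19.62 = 202 m.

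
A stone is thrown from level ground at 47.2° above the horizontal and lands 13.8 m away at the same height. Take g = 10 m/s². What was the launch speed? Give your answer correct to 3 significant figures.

On level ground, R = v₀² sin(2θ) / g, so v₀ = √(R g / sin 2θ).
sin(2 × 47.2°) = 0.9971.
v₀ = √(13.8 × 10 / 0.9971) = √138.4 = 11.8 m/s.

11.8 m/s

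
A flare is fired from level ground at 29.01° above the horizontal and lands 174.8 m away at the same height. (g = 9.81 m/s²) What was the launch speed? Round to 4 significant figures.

44.96 m/s

On level ground, R = v₀² sin(2θ) / g, so v₀ = √(R g / sin 2θ).
sin(2 × 29.01°) = 0.8482.
v₀ = √(174.8 × 9.81 / 0.8482) = √2021.7 = 44.96 m/s.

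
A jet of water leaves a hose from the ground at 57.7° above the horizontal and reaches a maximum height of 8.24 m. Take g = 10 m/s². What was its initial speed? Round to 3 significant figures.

At maximum height v_y = 0, so (v₀ sin θ)² = 2 g H.
v₀ sin 57.7° = √(2 × 10 × 8.24) = 12.84 m/s.
v₀ = 12.84 / sin 57.7° = 12.84 / 0.8453 = 15.2 m/s.

15.2 m/s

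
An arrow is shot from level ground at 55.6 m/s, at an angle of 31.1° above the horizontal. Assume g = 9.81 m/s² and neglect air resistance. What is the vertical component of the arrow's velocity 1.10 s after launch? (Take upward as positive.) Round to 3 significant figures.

17.9 m/s

Initial vertical component: v_y0 = 55.6 sin 31.1° = 28.72 m/s.
v_y(t) = v_y0 − g t = 28.72 − 9.81 × 1.10 = 17.9 m/s.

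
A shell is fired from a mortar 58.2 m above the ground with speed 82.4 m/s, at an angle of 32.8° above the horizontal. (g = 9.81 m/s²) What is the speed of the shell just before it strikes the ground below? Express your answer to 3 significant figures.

v_x = 82.4 cos 32.8° = 69.26 m/s is unchanged throughout.
For the vertical component, v_y² = v_y0² + 2 g h = (44.64)² + 2×9.81×58.2 = 3135, so |v_y| = 55.99 m/s.
Impact speed = √(v_x² + v_y²) = √(4797 + 3135) = 89.1 m/s.

89.1 m/s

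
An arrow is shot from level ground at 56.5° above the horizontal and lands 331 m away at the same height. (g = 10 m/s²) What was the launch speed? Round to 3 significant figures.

On level ground, R = v₀² sin(2θ) / g, so v₀ = √(R g / sin 2θ).
sin(2 × 56.5°) = 0.9205.
v₀ = √(331 × 10 / 0.9205) = √3596 = 60.0 m/s.

60.0 m/s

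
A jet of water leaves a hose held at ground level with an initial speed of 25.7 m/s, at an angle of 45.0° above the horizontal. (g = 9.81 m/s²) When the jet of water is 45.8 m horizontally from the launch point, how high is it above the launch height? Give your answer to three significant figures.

14.6 m

v_x = 25.7 cos 45.0° = 18.17 m/s, v_y0 = 25.7 sin 45.0° = 18.17 m/s.
Time to reach x = 45.8 m: t = x / v_x = 45.8 / 18.17 = 2.521 s.
y = v_y0 t − ½ g t² = 18.17×2.521 − 4.905×2.521² = 14.6 m.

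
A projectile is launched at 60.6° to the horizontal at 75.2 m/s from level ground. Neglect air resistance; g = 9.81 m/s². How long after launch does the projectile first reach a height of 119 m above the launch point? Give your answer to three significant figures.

2.17 s

v_y0 = 75.2 sin 60.6° = 65.52 m/s.
Set y = v_y0 t − ½ g t² = 119: 4.905 t² − 65.52 t + 119 = 0.
t = [65.52 ± √(4293 − 2335)] / 9.81 = (65.52 ± 44.25) / 9.81, giving t = 2.17 s or t = 11.2 s.
The projectile is on the way up at the first time, so t = 2.17 s.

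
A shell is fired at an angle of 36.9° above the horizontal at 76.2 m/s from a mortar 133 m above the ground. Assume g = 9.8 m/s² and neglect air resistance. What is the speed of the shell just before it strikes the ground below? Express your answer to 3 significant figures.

v_x = 76.2 cos 36.9° = 60.94 m/s is unchanged throughout.
For the vertical component, v_y² = v_y0² + 2 g h = (45.75)² + 2×9.8×133 = 4700, so |v_y| = 68.56 m/s.
Impact speed = √(v_x² + v_y²) = √(3714 + 4700) = 91.7 m/s.

91.7 m/s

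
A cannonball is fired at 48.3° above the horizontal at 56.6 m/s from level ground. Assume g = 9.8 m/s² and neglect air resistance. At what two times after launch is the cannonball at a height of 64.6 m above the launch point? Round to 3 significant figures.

v_y0 = 56.6 sin 48.3° = 42.26 m/s.
Set y = v_y0 t − ½ g t² = 64.6: 4.900 t² − 42.26 t + 64.6 = 0.
t = [42.26 ± √(1786 − 1266)] / 9.8 = (42.26 ± 22.80) / 9.8, giving t = 1.99 s or t = 6.64 s.
So the cannonball is at 64.6 m at t = 1.99 s (rising) and t = 6.64 s (falling).

1.99 s and 6.64 s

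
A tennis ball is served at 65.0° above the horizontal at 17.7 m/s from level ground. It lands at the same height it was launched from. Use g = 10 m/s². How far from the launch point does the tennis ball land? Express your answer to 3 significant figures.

24.0 m

For level ground, R = v₀² sin(2θ) / g.
sin(2 × 65.0°) = sin 130.0° = 0.7660.
R = (17.7)² × 0.7660 / 10 = 24.0 m.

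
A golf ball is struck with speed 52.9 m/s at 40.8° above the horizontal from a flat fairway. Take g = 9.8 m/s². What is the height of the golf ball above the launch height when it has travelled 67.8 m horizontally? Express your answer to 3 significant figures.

v_x = 52.9 cos 40.8° = 40.05 m/s, v_y0 = 52.9 sin 40.8° = 34.57 m/s.
Time to reach x = 67.8 m: t = x / v_x = 67.8 / 40.05 = 1.693 s.
y = v_y0 t − ½ g t² = 34.57×1.693 − 4.900×1.693² = 44.5 m.

44.5 m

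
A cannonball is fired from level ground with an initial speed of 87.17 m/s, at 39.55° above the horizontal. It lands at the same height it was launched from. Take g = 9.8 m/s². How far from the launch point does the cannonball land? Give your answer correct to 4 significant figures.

Components: v_x = 87.17 cos 39.55° = 67.214 m/s, v_y = 87.17 sin 39.55° = 55.506 m/s.
Time of flight (same landing height): t = 2 v_y / g = 2 × 55.506 / 9.8 = 11.328 s.
Range: R = v_x · t = 67.214 × 11.328 = 761.4 m.

761.4 m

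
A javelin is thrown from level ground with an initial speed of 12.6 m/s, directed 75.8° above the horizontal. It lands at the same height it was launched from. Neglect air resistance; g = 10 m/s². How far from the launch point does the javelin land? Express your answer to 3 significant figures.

Components: v_x = 12.6 cos 75.8° = 3.091 m/s, v_y = 12.6 sin 75.8° = 12.22 m/s.
Time of flight (same landing height): t = 2 v_y / g = 2 × 12.22 / 10 = 2.444 s.
Range: R = v_x · t = 3.091 × 2.444 = 7.55 m.

7.55 m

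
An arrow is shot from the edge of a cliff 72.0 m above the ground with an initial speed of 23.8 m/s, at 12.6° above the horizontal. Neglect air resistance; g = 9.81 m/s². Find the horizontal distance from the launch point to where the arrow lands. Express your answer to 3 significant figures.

102 m

Components: v_x = 23.8 cos 12.6° = 23.23 m/s, v_y = 23.8 sin 12.6° = 5.192 m/s.
Vertical: 0 = 72.0 + 5.192 t − ½(9.81) t² ⇒ 4.905 t² − 5.192 t − 72.0 = 0.
t = [5.192 + √(26.96 + 1413)] / 9.810 = 4.397 s.
Horizontal: R = v_x · t = 23.23 × 4.397 = 102 m.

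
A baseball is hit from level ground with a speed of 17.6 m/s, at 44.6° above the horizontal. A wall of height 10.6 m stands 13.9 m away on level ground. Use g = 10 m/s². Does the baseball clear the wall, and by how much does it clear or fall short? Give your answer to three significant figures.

v_x = 17.6 cos 44.6° = 12.53 m/s; v_y0 = 17.6 sin 44.6° = 12.36 m/s.
Time to reach the wall: t = 13.9 / 12.53 = 1.109 s.
Height at that point: y = 12.36×1.109 − 5.000×1.109² = 7.558 m.
That is 10.6 − 7.558 = 3.04 m below the top of the wall, so the baseball does not clear it.

No — it falls 3.04 m short of clearing the wall.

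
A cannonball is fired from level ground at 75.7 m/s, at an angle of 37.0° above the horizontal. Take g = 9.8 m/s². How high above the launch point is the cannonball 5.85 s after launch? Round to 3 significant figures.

v_y0 = 75.7 sin 37.0° = 45.56 m/s.
y(t) = v_y0 t − ½ g t² = 45.56×5.85 − 4.900×5.85² = 98.8 m.

98.8 m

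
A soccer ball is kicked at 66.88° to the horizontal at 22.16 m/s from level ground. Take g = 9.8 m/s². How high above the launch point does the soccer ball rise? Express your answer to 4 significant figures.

21.19 m

Vertical component of launch velocity: v_y = 22.16 sin 66.88° = 20.380 m/s.
At the highest point the vertical velocity is zero, so v_y² = 2 g h_max.
h_max = (20.380)² / (2 × 9.8) = 415.34 / 19.60 = 21.19 m.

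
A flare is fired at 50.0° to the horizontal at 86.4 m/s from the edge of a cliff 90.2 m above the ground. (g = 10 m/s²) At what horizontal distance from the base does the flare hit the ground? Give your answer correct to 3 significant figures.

804 m

Components: v_x = 86.4 cos 50.0° = 55.54 m/s, v_y = 86.4 sin 50.0° = 66.19 m/s.
Vertical: 0 = 90.2 + 66.19 t − ½(10) t² ⇒ 5.000 t² − 66.19 t − 90.2 = 0.
t = [66.19 + √(4381 + 1804)] / 10.00 = 14.48 s.
Horizontal: R = v_x · t = 55.54 × 14.48 = 804 m.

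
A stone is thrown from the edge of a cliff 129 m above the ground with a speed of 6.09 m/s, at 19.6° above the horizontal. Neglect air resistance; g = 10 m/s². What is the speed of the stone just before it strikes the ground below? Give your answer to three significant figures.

51.2 m/s

v_x = 6.09 cos 19.6° = 5.737 m/s is unchanged throughout.
For the vertical component, v_y² = v_y0² + 2 g h = (2.043)² + 2×10×129 = 2584, so |v_y| = 50.83 m/s.
Impact speed = √(v_x² + v_y²) = √(32.91 + 2584) = 51.2 m/s.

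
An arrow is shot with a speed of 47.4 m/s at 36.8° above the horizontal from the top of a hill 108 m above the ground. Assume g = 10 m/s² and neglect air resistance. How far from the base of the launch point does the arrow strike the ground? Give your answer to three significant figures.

314 m

Components: v_x = 47.4 cos 36.8° = 37.95 m/s, v_y = 47.4 sin 36.8° = 28.39 m/s.
Vertical: 0 = 108 + 28.39 t − ½(10) t² ⇒ 5.000 t² − 28.39 t − 108 = 0.
t = [28.39 + √(806.0 + 2160)] / 10.00 = 8.285 s.
Horizontal: R = v_x · t = 37.95 × 8.285 = 314 m.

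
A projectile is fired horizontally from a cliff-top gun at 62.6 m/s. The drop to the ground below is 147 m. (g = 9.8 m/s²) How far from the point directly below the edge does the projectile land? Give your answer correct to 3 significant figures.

343 m

Initial vertical velocity is zero, so the fall time comes from h = ½ g t²: t = √(2 × 147 / 9.8) = 5.477 s.
Horizontal motion is uniform at 62.6 m/s, so x = 62.6 × 5.477 = 343 m.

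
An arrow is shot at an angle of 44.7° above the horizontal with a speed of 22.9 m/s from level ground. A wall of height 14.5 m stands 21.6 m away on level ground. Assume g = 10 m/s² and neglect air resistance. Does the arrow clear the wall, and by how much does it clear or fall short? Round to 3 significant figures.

No — it falls 1.93 m short of clearing the wall.

v_x = 22.9 cos 44.7° = 16.28 m/s; v_y0 = 22.9 sin 44.7° = 16.11 m/s.
Time to reach the wall: t = 21.6 / 16.28 = 1.327 s.
Height at that point: y = 16.11×1.327 − 5.000×1.327² = 12.57 m.
That is 14.5 − 12.57 = 1.93 m below the top of the wall, so the arrow does not clear it.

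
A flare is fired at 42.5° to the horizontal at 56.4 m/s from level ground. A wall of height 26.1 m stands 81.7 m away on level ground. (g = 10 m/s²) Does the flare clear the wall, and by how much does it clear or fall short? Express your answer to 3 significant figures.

Yes — it clears the wall by 29.5 m.

v_x = 56.4 cos 42.5° = 41.58 m/s; v_y0 = 56.4 sin 42.5° = 38.10 m/s.
Time to reach the wall: t = 81.7 / 41.58 = 1.965 s.
Height at that point: y = 38.10×1.965 − 5.000×1.965² = 55.56 m.
That is 55.56 − 26.1 = 29.5 m above the top of the wall, so the flare clears it.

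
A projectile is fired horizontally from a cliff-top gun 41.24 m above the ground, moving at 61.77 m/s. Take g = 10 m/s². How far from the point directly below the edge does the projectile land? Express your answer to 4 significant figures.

177.4 m

Initial vertical velocity is zero, so the fall time comes from h = ½ g t²: t = √(2 × 41.24 / 10) = 2.8719 s.
Horizontal motion is uniform at 61.77 m/s, so x = 61.77 × 2.8719 = 177.4 m.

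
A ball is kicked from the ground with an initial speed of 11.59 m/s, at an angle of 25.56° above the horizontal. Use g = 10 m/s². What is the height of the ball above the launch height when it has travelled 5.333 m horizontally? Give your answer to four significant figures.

1.250 m

v_x = 11.59 cos 25.56° = 10.456 m/s, v_y0 = 11.59 sin 25.56° = 5.0006 m/s.
Time to reach x = 5.333 m: t = x / v_x = 5.333 / 10.456 = 0.51004 s.
y = v_y0 t − ½ g t² = 5.0006×0.51004 − 5.000×0.51004² = 1.250 m.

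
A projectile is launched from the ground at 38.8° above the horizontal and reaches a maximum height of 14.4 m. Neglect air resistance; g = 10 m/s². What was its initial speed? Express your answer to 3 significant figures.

At maximum height v_y = 0, so (v₀ sin θ)² = 2 g H.
v₀ sin 38.8° = √(2 × 10 × 14.4) = 16.97 m/s.
v₀ = 16.97 / sin 38.8° = 16.97 / 0.6266 = 27.1 m/s.

27.1 m/s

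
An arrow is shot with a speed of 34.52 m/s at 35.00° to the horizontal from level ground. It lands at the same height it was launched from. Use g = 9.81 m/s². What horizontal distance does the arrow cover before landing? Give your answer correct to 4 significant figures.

Components: v_x = 34.52 cos 35.00° = 28.277 m/s, v_y = 34.52 sin 35.00° = 19.800 m/s.
Time of flight (same landing height): t = 2 v_y / g = 2 × 19.800 / 9.81 = 4.0367 s.
Range: R = v_x · t = 28.277 × 4.0367 = 114.1 m.

114.1 m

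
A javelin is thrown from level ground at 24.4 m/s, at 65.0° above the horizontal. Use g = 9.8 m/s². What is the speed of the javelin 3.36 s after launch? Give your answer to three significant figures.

14.9 m/s

v_x = 24.4 cos 65.0° = 10.31 m/s (constant).
v_y(t) = 24.4 sin 65.0° − g t = 22.11 − 9.8 × 3.36 = -10.82 m/s.
Speed = √(v_x² + v_y²) = √(106.3 + 117.1) = 14.9 m/s.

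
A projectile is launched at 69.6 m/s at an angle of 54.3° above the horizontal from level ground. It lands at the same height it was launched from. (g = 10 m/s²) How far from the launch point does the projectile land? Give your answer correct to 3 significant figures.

For level ground, R = v₀² sin(2θ) / g.
sin(2 × 54.3°) = sin 108.6° = 0.9478.
R = (69.6)² × 0.9478 / 10 = 459 m.

459 m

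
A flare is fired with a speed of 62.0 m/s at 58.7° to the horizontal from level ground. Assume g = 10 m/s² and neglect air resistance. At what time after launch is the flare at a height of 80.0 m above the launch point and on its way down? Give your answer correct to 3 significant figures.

v_y0 = 62.0 sin 58.7° = 52.98 m/s.
Set y = v_y0 t − ½ g t² = 80.0: 5.000 t² − 52.98 t + 80.0 = 0.
t = [52.98 ± √(2807 − 1600)] / 10 = (52.98 ± 34.74) / 10, giving t = 1.82 s or t = 8.77 s.
On the way down corresponds to the larger root: t = 8.77 s.

8.77 s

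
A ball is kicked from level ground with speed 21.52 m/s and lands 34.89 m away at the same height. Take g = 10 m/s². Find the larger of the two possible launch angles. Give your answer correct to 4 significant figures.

65.56°

Level-ground range: R = v₀² sin(2θ)/g ⇒ sin 2θ = R g / v₀² = 34.89×10/21.52² = 0.7534.
2θ = arcsin(0.7534) = 48.886° or 180° − 48.886° = 131.114°.
So θ = 24.44° or θ = 65.56°.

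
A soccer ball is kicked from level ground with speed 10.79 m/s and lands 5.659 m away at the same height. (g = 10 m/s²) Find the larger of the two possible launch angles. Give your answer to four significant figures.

Level-ground range: R = v₀² sin(2θ)/g ⇒ sin 2θ = R g / v₀² = 5.659×10/10.79² = 0.4861.
2θ = arcsin(0.4861) = 29.085° or 180° − 29.085° = 150.915°.
So θ = 14.54° or θ = 75.46°.

75.46°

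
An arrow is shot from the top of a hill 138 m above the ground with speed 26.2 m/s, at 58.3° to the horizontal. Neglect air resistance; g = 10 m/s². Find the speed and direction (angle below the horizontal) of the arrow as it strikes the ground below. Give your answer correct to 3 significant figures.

58.7 m/s at 76.4° below the horizontal

v_x = 26.2 cos 58.3° = 13.77 m/s (constant).
|v_y| at impact = √((22.29)² + 2×10×138) = 57.07 m/s.
Speed = √(13.77² + 57.07²) = 58.7 m/s; angle = arctan(57.07/13.77) = 76.4° below horizontal.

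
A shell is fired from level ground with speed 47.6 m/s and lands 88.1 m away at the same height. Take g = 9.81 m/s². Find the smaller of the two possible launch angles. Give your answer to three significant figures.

11.2°

Level-ground range: R = v₀² sin(2θ)/g ⇒ sin 2θ = R g / v₀² = 88.1×9.81/47.6² = 0.3814.
2θ = arcsin(0.3814) = 22.42° or 180° − 22.42° = 157.58°.
So θ = 11.2° or θ = 78.8°.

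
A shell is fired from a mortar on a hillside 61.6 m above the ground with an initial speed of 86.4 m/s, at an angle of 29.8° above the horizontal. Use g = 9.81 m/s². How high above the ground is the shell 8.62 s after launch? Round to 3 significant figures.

v_y0 = 86.4 sin 29.8° = 42.94 m/s.
y(t) = 61.6 + v_y0 t − ½ g t² = 61.6 + 42.94×8.62 − ½×9.81×8.62² = 67.3 m.

67.3 m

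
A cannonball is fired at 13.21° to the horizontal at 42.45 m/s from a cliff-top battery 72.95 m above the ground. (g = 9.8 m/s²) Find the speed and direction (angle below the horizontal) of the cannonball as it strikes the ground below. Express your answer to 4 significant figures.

56.85 m/s at 43.37° below the horizontal

v_x = 42.45 cos 13.21° = 41.327 m/s (constant).
|v_y| at impact = √((9.7007)² + 2×9.8×72.95) = 39.037 m/s.
Speed = √(41.327² + 39.037²) = 56.85 m/s; angle = arctan(39.037/41.327) = 43.37° below horizontal.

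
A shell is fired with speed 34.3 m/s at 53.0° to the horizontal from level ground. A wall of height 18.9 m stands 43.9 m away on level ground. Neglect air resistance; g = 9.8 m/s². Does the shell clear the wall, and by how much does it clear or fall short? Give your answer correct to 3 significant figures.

Yes — it clears the wall by 17.2 m.

v_x = 34.3 cos 53.0° = 20.64 m/s; v_y0 = 34.3 sin 53.0° = 27.39 m/s.
Time to reach the wall: t = 43.9 / 20.64 = 2.127 s.
Height at that point: y = 27.39×2.127 − 4.900×2.127² = 36.09 m.
That is 36.09 − 18.9 = 17.2 m above the top of the wall, so the shell clears it.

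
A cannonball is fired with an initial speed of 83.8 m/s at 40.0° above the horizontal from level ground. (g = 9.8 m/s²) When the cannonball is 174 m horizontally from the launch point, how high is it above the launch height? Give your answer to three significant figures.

110 m

v_x = 83.8 cos 40.0° = 64.19 m/s, v_y0 = 83.8 sin 40.0° = 53.87 m/s.
Time to reach x = 174 m: t = x / v_x = 174 / 64.19 = 2.711 s.
y = v_y0 t − ½ g t² = 53.87×2.711 − 4.900×2.711² = 110 m.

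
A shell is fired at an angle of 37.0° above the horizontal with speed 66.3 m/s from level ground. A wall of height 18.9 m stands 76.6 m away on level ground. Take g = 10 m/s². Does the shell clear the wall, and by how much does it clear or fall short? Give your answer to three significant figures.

v_x = 66.3 cos 37.0° = 52.95 m/s; v_y0 = 66.3 sin 37.0° = 39.90 m/s.
Time to reach the wall: t = 76.6 / 52.95 = 1.447 s.
Height at that point: y = 39.90×1.447 − 5.000×1.447² = 47.27 m.
That is 47.27 − 18.9 = 28.4 m above the top of the wall, so the shell clears it.

Yes — it clears the wall by 28.4 m.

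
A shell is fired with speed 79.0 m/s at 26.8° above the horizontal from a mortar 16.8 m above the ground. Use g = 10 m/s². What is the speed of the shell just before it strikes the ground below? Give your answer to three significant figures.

v_x = 79.0 cos 26.8° = 70.51 m/s is unchanged throughout.
For the vertical component, v_y² = v_y0² + 2 g h = (35.62)² + 2×10×16.8 = 1605, so |v_y| = 40.06 m/s.
Impact speed = √(v_x² + v_y²) = √(4972 + 1605) = 81.1 m/s.

81.1 m/s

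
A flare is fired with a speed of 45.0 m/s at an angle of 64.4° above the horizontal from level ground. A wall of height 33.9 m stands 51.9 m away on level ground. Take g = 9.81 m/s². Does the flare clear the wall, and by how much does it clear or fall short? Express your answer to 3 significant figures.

Yes — it clears the wall by 39.5 m.

v_x = 45.0 cos 64.4° = 19.44 m/s; v_y0 = 45.0 sin 64.4° = 40.58 m/s.
Time to reach the wall: t = 51.9 / 19.44 = 2.670 s.
Height at that point: y = 40.58×2.670 − 4.905×2.670² = 73.38 m.
That is 73.38 − 33.9 = 39.5 m above the top of the wall, so the flare clears it.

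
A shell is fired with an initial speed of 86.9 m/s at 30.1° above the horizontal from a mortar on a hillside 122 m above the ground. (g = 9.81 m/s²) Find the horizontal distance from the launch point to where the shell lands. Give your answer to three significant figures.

836 m

Components: v_x = 86.9 cos 30.1° = 75.18 m/s, v_y = 86.9 sin 30.1° = 43.58 m/s.
Vertical: 0 = 122 + 43.58 t − ½(9.81) t² ⇒ 4.905 t² − 43.58 t − 122 = 0.
t = [43.58 + √(1899 + 2394)] / 9.810 = 11.12 s.
Horizontal: R = v_x · t = 75.18 × 11.12 = 836 m.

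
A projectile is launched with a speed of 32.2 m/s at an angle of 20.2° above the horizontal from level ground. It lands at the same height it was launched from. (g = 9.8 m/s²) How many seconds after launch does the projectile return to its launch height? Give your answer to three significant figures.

Vertical component: v_y = 32.2 sin 20.2° = 11.12 m/s.
For a projectile landing at launch height, time of flight is t = 2 v_y / g = 2 × 11.12 / 9.8 = 2.27 s.

2.27 s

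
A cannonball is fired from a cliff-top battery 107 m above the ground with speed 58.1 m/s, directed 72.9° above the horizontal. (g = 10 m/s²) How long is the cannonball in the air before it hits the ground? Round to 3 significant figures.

Vertical component: v_y = 58.1 sin 72.9° = 55.53 m/s.
Taking up as positive with launch at y = 107 m, landing at y = 0: 0 = 107 + 55.53 t − ½(10) t².
Solving 5.000 t² − 55.53 t − 107 = 0 gives t = [55.53 + √(55.53² + 4·5.000·107)] / 10.00 = 12.8 s.

12.8 s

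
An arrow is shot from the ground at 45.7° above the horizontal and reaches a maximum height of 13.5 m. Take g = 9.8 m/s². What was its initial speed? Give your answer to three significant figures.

22.7 m/s

At maximum height v_y = 0, so (v₀ sin θ)² = 2 g H.
v₀ sin 45.7° = √(2 × 9.8 × 13.5) = 16.27 m/s.
v₀ = 16.27 / sin 45.7° = 16.27 / 0.7157 = 22.7 m/s.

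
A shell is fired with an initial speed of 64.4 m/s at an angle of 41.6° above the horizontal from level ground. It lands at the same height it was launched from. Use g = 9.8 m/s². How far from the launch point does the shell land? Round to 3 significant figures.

420 m

Components: v_x = 64.4 cos 41.6° = 48.16 m/s, v_y = 64.4 sin 41.6° = 42.76 m/s.
Time of flight (same landing height): t = 2 v_y / g = 2 × 42.76 / 9.8 = 8.727 s.
Range: R = v_x · t = 48.16 × 8.727 = 420 m.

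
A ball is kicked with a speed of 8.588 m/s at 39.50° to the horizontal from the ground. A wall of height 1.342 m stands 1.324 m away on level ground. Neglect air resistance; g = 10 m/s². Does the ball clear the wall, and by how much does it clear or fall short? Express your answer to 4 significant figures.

v_x = 8.588 cos 39.50° = 6.6267 m/s; v_y0 = 8.588 sin 39.50° = 5.4626 m/s.
Time to reach the wall: t = 1.324 / 6.6267 = 0.19980 s.
Height at that point: y = 5.4626×0.19980 − 5.000×0.19980² = 0.89183 m.
That is 1.342 − 0.89183 = 0.4502 m below the top of the wall, so the ball does not clear it.

No — it falls 0.4502 m short of clearing the wall.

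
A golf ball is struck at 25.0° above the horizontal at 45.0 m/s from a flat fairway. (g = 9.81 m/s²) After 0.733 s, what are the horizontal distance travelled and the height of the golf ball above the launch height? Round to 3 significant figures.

v_x = 45.0 cos 25.0° = 40.78 m/s; v_y0 = 45.0 sin 25.0° = 19.02 m/s.
x = v_x t = 40.78 × 0.733 = 29.9 m.
y = v_y0 t − ½ g t² = 19.02×0.733 − 4.905×0.733² = 11.3 m.

x = 29.9 m, y = 11.3 m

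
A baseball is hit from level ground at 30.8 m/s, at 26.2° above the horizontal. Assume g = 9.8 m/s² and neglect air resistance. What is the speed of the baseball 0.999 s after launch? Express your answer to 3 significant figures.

v_x = 30.8 cos 26.2° = 27.64 m/s (constant).
v_y(t) = 30.8 sin 26.2° − g t = 13.60 − 9.8 × 0.999 = 3.810 m/s.
Speed = √(v_x² + v_y²) = √(764.0 + 14.52) = 27.9 m/s.

27.9 m/s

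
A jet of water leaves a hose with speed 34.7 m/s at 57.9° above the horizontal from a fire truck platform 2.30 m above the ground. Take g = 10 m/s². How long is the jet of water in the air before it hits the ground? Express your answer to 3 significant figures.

5.96 s

Vertical component: v_y = 34.7 sin 57.9° = 29.40 m/s.
Taking up as positive with launch at y = 2.30 m, landing at y = 0: 0 = 2.30 + 29.40 t − ½(10) t².
Solving 5.000 t² − 29.40 t − 2.30 = 0 gives t = [29.40 + √(29.40² + 4·5.000·2.30)] / 10.00 = 5.96 s.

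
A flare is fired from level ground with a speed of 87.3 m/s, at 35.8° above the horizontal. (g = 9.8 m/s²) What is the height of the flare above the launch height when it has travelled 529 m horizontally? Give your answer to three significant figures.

108 m

v_x = 87.3 cos 35.8° = 70.81 m/s, v_y0 = 87.3 sin 35.8° = 51.07 m/s.
Time to reach x = 529 m: t = x / v_x = 529 / 70.81 = 7.471 s.
y = v_y0 t − ½ g t² = 51.07×7.471 − 4.900×7.471² = 108 m.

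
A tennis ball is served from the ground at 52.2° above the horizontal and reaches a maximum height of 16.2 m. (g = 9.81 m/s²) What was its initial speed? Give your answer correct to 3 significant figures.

22.6 m/s

At maximum height v_y = 0, so (v₀ sin θ)² = 2 g H.
v₀ sin 52.2° = √(2 × 9.81 × 16.2) = 17.83 m/s.
v₀ = 17.83 / sin 52.2° = 17.83 / 0.7902 = 22.6 m/s.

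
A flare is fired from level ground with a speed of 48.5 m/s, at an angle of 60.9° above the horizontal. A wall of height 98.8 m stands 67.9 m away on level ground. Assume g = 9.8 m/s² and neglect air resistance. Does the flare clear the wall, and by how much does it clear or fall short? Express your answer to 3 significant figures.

No — it falls 17.4 m short of clearing the wall.

v_x = 48.5 cos 60.9° = 23.59 m/s; v_y0 = 48.5 sin 60.9° = 42.38 m/s.
Time to reach the wall: t = 67.9 / 23.59 = 2.878 s.
Height at that point: y = 42.38×2.878 − 4.900×2.878² = 81.38 m.
That is 98.8 − 81.38 = 17.4 m below the top of the wall, so the flare does not clear it.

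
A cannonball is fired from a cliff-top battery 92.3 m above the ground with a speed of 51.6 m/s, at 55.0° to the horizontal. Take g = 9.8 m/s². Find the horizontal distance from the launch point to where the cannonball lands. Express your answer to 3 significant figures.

309 m

Components: v_x = 51.6 cos 55.0° = 29.60 m/s, v_y = 51.6 sin 55.0° = 42.27 m/s.
Vertical: 0 = 92.3 + 42.27 t − ½(9.8) t² ⇒ 4.900 t² − 42.27 t − 92.3 = 0.
t = [42.27 + √(1787 + 1809)] / 9.800 = 10.43 s.
Horizontal: R = v_x · t = 29.60 × 10.43 = 309 m.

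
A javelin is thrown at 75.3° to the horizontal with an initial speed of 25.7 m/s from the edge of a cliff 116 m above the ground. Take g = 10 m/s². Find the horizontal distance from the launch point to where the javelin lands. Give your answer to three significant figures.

Components: v_x = 25.7 cos 75.3° = 6.522 m/s, v_y = 25.7 sin 75.3° = 24.86 m/s.
Vertical: 0 = 116 + 24.86 t − ½(10) t² ⇒ 5.000 t² − 24.86 t − 116 = 0.
t = [24.86 + √(618.0 + 2320)] / 10.00 = 7.906 s.
Horizontal: R = v_x · t = 6.522 × 7.906 = 51.6 m.

51.6 m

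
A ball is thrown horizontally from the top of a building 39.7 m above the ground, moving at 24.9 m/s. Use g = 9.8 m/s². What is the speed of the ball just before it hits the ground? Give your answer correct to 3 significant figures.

Fall time: t = √(2 × 39.7 / 9.8) = 2.846 s.
At impact: v_x = 24.9 m/s (unchanged), v_y = g t = 9.8 × 2.846 = 27.89 m/s.
Speed = √(v_x² + v_y²) = √(620.0 + 777.9) = 37.4 m/s.

37.4 m/s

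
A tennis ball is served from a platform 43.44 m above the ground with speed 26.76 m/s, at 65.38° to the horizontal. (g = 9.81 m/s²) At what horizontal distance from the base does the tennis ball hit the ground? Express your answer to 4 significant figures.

Components: v_x = 26.76 cos 65.38° = 11.148 m/s, v_y = 26.76 sin 65.38° = 24.327 m/s.
Vertical: 0 = 43.44 + 24.327 t − ½(9.81) t² ⇒ 4.905 t² − 24.327 t − 43.44 = 0.
t = [24.327 + √(591.80 + 852.29)] / 9.810 = 6.3535 s.
Horizontal: R = v_x · t = 11.148 × 6.3535 = 70.83 m.

70.83 m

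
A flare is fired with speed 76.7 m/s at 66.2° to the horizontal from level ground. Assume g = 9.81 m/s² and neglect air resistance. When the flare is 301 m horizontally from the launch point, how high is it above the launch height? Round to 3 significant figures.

219 m

v_x = 76.7 cos 66.2° = 30.95 m/s, v_y0 = 76.7 sin 66.2° = 70.18 m/s.
Time to reach x = 301 m: t = x / v_x = 301 / 30.95 = 9.725 s.
y = v_y0 t − ½ g t² = 70.18×9.725 − 4.905×9.725² = 219 m.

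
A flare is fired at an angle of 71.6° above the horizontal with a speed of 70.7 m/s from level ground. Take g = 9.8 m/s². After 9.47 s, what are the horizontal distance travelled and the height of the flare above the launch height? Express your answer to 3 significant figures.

x = 211 m, y = 196 m

v_x = 70.7 cos 71.6° = 22.32 m/s; v_y0 = 70.7 sin 71.6° = 67.09 m/s.
x = v_x t = 22.32 × 9.47 = 211 m.
y = v_y0 t − ½ g t² = 67.09×9.47 − 4.900×9.47² = 196 m.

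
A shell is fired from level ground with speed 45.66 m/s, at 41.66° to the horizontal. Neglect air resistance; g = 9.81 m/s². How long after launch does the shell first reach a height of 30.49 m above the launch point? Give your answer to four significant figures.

1.262 s

v_y0 = 45.66 sin 41.66° = 30.351 m/s.
Set y = v_y0 t − ½ g t² = 30.49: 4.905 t² − 30.351 t + 30.49 = 0.
t = [30.351 ± √(921.18 − 598.21)] / 9.81 = (30.351 ± 17.971) / 9.81, giving t = 1.262 s or t = 4.926 s.
The shell is on the way up at the first time, so t = 1.262 s.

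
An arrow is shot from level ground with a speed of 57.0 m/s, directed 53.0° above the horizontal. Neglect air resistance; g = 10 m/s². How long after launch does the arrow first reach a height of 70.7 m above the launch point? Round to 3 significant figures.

1.99 s

v_y0 = 57.0 sin 53.0° = 45.52 m/s.
Set y = v_y0 t − ½ g t² = 70.7: 5.000 t² − 45.52 t + 70.7 = 0.
t = [45.52 ± √(2072 − 1414)] / 10 = (45.52 ± 25.65) / 10, giving t = 1.99 s or t = 7.12 s.
The arrow is on the way up at the first time, so t = 1.99 s.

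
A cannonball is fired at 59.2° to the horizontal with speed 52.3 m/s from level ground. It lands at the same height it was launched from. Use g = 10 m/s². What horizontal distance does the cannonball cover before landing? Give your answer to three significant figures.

For level ground, R = v₀² sin(2θ) / g.
sin(2 × 59.2°) = sin 118.4° = 0.8796.
R = (52.3)² × 0.8796 / 10 = 241 m.

241 m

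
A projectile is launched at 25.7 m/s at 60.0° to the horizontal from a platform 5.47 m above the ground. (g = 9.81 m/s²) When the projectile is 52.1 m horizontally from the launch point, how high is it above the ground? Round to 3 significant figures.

v_x = 25.7 cos 60.0° = 12.85 m/s, v_y0 = 25.7 sin 60.0° = 22.26 m/s.
Time to reach x = 52.1 m: t = x / v_x = 52.1 / 12.85 = 4.054 s.
y = 5.47 + v_y0 t − ½ g t² = 5.47 + 22.26×4.054 − 4.905×4.054² = 15.1 m.

15.1 m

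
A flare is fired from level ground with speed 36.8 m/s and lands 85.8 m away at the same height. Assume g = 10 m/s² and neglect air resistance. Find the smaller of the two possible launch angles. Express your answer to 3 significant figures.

Level-ground range: R = v₀² sin(2θ)/g ⇒ sin 2θ = R g / v₀² = 85.8×10/36.8² = 0.6336.
2θ = arcsin(0.6336) = 39.32° or 180° − 39.32° = 140.68°.
So θ = 19.7° or θ = 70.3°.

19.7°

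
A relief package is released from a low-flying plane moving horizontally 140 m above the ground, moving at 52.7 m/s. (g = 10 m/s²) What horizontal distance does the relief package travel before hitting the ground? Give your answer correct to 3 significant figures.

279 m

Initial vertical velocity is zero, so the fall time comes from h = ½ g t²: t = √(2 × 140 / 10) = 5.292 s.
Horizontal motion is uniform at 52.7 m/s, so x = 52.7 × 5.292 = 279 m.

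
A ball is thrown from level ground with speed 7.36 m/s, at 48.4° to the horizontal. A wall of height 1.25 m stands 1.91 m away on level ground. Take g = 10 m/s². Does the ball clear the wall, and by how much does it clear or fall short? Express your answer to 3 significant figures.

v_x = 7.36 cos 48.4° = 4.886 m/s; v_y0 = 7.36 sin 48.4° = 5.504 m/s.
Time to reach the wall: t = 1.91 / 4.886 = 0.3909 s.
Height at that point: y = 5.504×0.3909 − 5.000×0.3909² = 1.387 m.
That is 1.387 − 1.25 = 0.137 m above the top of the wall, so the ball clears it.

Yes — it clears the wall by 0.137 m.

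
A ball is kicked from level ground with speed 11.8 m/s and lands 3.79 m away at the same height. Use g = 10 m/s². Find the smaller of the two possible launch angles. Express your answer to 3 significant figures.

Level-ground range: R = v₀² sin(2θ)/g ⇒ sin 2θ = R g / v₀² = 3.79×10/11.8² = 0.2722.
2θ = arcsin(0.2722) = 15.80° or 180° − 15.80° = 164.20°.
So θ = 7.90° or θ = 82.1°.

7.90°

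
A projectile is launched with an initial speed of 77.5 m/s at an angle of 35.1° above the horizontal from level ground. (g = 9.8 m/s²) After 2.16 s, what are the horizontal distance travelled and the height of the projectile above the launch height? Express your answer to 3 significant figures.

x = 137 m, y = 73.4 m

v_x = 77.5 cos 35.1° = 63.41 m/s; v_y0 = 77.5 sin 35.1° = 44.56 m/s.
x = v_x t = 63.41 × 2.16 = 137 m.
y = v_y0 t − ½ g t² = 44.56×2.16 − 4.900×2.16² = 73.4 m.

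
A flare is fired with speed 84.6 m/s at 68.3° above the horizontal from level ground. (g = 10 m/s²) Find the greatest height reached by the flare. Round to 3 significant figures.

Vertical component of launch velocity: v_y = 84.6 sin 68.3° = 78.60 m/s.
At the highest point the vertical velocity is zero, so v_y² = 2 g h_max.
h_max = (78.60)² / (2 × 10) = 6178 / 20.00 = 309 m.

309 m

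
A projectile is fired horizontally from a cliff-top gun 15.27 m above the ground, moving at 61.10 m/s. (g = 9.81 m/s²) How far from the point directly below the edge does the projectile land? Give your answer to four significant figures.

107.8 m

Initial vertical velocity is zero, so the fall time comes from h = ½ g t²: t = √(2 × 15.27 / 9.81) = 1.7644 s.
Horizontal motion is uniform at 61.10 m/s, so x = 61.10 × 1.7644 = 107.8 m.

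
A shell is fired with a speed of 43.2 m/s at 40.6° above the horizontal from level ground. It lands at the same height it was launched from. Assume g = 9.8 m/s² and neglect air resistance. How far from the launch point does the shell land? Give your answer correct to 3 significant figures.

Components: v_x = 43.2 cos 40.6° = 32.80 m/s, v_y = 43.2 sin 40.6° = 28.11 m/s.
Time of flight (same landing height): t = 2 v_y / g = 2 × 28.11 / 9.8 = 5.737 s.
Range: R = v_x · t = 32.80 × 5.737 = 188 m.

188 m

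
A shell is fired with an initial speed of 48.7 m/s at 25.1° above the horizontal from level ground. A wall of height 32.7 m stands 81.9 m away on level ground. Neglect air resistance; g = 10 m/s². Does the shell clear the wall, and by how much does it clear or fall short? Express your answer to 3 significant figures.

No — it falls 11.6 m short of clearing the wall.

v_x = 48.7 cos 25.1° = 44.10 m/s; v_y0 = 48.7 sin 25.1° = 20.66 m/s.
Time to reach the wall: t = 81.9 / 44.10 = 1.857 s.
Height at that point: y = 20.66×1.857 − 5.000×1.857² = 21.12 m.
That is 32.7 − 21.12 = 11.6 m below the top of the wall, so the shell does not clear it.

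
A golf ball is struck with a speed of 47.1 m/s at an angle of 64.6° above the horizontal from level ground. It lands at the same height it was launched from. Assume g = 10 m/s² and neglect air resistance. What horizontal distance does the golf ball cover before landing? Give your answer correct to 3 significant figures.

172 m

For level ground, R = v₀² sin(2θ) / g.
sin(2 × 64.6°) = sin 129.2° = 0.7749.
R = (47.1)² × 0.7749 / 10 = 172 m.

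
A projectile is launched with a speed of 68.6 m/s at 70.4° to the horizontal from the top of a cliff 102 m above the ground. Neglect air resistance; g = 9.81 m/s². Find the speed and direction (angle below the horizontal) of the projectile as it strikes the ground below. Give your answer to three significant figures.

v_x = 68.6 cos 70.4° = 23.01 m/s (constant).
|v_y| at impact = √((64.63)² + 2×9.81×102) = 78.60 m/s.
Speed = √(23.01² + 78.60²) = 81.9 m/s; angle = arctan(78.60/23.01) = 73.7° below horizontal.

81.9 m/s at 73.7° below the horizontal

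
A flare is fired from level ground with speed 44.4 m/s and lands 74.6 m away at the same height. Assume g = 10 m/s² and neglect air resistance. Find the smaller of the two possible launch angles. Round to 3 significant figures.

11.1°

Level-ground range: R = v₀² sin(2θ)/g ⇒ sin 2θ = R g / v₀² = 74.6×10/44.4² = 0.3784.
2θ = arcsin(0.3784) = 22.23° or 180° − 22.23° = 157.77°.
So θ = 11.1° or θ = 78.9°.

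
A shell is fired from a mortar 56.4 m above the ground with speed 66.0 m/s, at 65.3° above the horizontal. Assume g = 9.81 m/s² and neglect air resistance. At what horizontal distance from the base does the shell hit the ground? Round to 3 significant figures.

Components: v_x = 66.0 cos 65.3° = 27.58 m/s, v_y = 66.0 sin 65.3° = 59.96 m/s.
Vertical: 0 = 56.4 + 59.96 t − ½(9.81) t² ⇒ 4.905 t² − 59.96 t − 56.4 = 0.
t = [59.96 + √(3595 + 1107)] / 9.810 = 13.10 s.
Horizontal: R = v_x · t = 27.58 × 13.10 = 361 m.

361 m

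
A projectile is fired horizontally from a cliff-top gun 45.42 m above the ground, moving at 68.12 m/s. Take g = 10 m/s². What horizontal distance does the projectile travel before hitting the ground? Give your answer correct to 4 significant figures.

Initial vertical velocity is zero, so the fall time comes from h = ½ g t²: t = √(2 × 45.42 / 10) = 3.0140 s.
Horizontal motion is uniform at 68.12 m/s, so x = 68.12 × 3.0140 = 205.3 m.

205.3 m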